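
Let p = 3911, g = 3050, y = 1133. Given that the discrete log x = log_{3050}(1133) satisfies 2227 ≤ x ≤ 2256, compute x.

2237

Compute 3050^2227 mod 3911 = 1653, then multiply by 3050 repeatedly:
  3050^2227=1653  3050^2228=371  3050^2229=1271  3050^2230=749  3050^2231=426
  3050^2232=848  3050^2233=1229  3050^2234=1712  3050^2235=415  3050^2236=2497
  3050^2237=1133
Found 1133 at exponent 2237.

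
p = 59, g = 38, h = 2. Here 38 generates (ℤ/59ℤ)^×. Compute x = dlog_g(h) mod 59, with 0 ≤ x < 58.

Successive powers of 38 modulo 59:
  38^0=1  38^1=38  38^2=28  38^3=2
So 38^3 ≡ 2 (mod 59), giving x = 3.

3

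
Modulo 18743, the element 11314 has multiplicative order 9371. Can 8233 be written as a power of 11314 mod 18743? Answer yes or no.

8233 ∈ ⟨11314⟩ iff 8233^9371 ≡ 1 (mod 18743), since |⟨11314⟩| = 9371.
8233^9371 mod 18743 = 18742.
Since 18742 ≠ 1, 8233 does not lie in the subgroup.

no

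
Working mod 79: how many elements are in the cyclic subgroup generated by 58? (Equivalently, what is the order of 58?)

26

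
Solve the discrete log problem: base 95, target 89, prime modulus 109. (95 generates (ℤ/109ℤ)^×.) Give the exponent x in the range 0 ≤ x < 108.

76

Baby-step giant-step with m = ceil(sqrt(108)) = 11.
Baby table (95^j mod 109 for j=0..10):
  0:1  1:95  2:87  3:90  4:48  5:91  6:34  7:69
  8:15  9:8  10:106
Giant step factor: 95^(-11) ≡ 13 (mod 109).
Scan 89·13^i mod 109 for i = 0, 1, …:
  i=0: 89   i=1: 67   i=2: 108   i=3: 96
  i=4: 49   i=5: 92   i=6: 106
Match at i=6, j=10: x = 6·11 + 10 = 76.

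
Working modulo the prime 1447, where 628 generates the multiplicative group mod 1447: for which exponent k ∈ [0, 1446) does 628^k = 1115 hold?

Baby-step giant-step with m = ceil(sqrt(1446)) = 39.
Baby table (628^j mod 1447 for j=0..38):
  0:1  1:628  2:800  3:291  4:426  5:1280  6:755  7:971
  8:601  9:1208  10:396  11:1251  12:1354  13:923  14:844  15:430
  16:898  17:1061  18:688  19:858  20:540  21:522  22:794  23:864
  24:1414  25:981  26:1093  27:526  28:412  29:1170  30:1131  31:1238
  32:425  33:652  34:1402  35:680  36:175  37:1375  38:1088
Giant step factor: 628^(-39) ≡ 708 (mod 1447).
Scan 1115·708^i mod 1447 for i = 0, 1, …:
  i=0: 1115   i=1: 805   i=2: 1269   i=3: 1312
  i=4: 1369   i=5: 1209   i=6: 795   i=7: 1424
  i=8: 1080   i=9: 624     …   i=24: 299
  i=25: 430
Match at i=25, j=15: k = 25·39 + 15 = 990.

990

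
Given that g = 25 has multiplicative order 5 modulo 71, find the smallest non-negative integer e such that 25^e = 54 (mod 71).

4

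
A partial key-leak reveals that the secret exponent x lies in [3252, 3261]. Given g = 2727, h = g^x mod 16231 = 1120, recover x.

Compute 2727^3252 mod 16231 = 10426, then multiply by 2727 repeatedly:
  2727^3252=10426  2727^3253=11221  2727^3254=4232  2727^3255=423  2727^3256=1120
Found 1120 at exponent 3256.

3256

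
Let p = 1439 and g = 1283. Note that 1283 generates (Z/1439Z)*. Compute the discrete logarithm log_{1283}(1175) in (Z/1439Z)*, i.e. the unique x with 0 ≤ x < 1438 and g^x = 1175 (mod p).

224

Baby-step giant-step with m = ceil(sqrt(1438)) = 38.
Baby table (1283^j mod 1439 for j=0..37):
  0:1  1:1283  2:1312  3:1105  4:300  5:687  6:753  7:530
  8:782  9:323  10:1416  11:710  12:43  13:487  14:295  15:28
  16:1388  17:761  18:721  19:1205  20:529  21:938  22:450  23:311
  24:410  25:795  26:1173  27:1204  28:685  29:1065  30:784  31:11
  32:1162  33:42  34:643  35:422  36:362  37:1088
Giant step factor: 1283^(-38) ≡ 1264 (mod 1439).
Scan 1175·1264^i mod 1439 for i = 0, 1, …:
  i=0: 1175   i=1: 152   i=2: 741   i=3: 1274
  i=4: 95   i=5: 643
Match at i=5, j=34: x = 5·38 + 34 = 224.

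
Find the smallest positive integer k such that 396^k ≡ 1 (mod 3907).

651

The order of 396 must divide p − 1 = 3906 = 2 · 3^2 · 7 · 31.
Divisors: 1, 2, 3, 6, 7, 9, 14, 18, 21, 31, 42, 62, 63, 93, 126, 186, 217, 279, 434, 558, 651, 1302, 1953, 3906.
Check each in increasing order: 396^1 ≡ 396;  396^2 ≡ 536;  396^3 ≡ 1278;  396^6 ≡ 158;  396^7 ≡ 56;  396^9 ≡ 2667;  396^14 ≡ 3136;  396^18 ≡ 2149;  396^21 ≡ 3708;  396^31 ≡ 2890;  396^42 ≡ 531;  396^62 ≡ 2841;  396^63 ≡ 3727;  396^93 ≡ 1883;  396^126 ≡ 1144;  396^186 ≡ 2040;  396^217 ≡ 3844;  396^279 ≡ 739;  396^434 ≡ 62;  396^558 ≡ 3048;  396^651 ≡ 1.
Smallest exponent giving 1 is 651.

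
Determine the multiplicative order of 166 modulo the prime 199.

198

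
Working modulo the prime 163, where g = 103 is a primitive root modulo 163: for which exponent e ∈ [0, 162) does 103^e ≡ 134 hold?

62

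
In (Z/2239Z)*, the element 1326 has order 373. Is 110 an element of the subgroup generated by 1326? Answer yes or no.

yes

110 ∈ ⟨1326⟩ iff 110^373 ≡ 1 (mod 2239), since |⟨1326⟩| = 373.
110^373 mod 2239 = 1.
Since 1 = 1, 110 lies in the subgroup.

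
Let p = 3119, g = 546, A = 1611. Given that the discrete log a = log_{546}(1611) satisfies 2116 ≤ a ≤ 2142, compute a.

2131

Compute 546^2116 mod 3119 = 1549, then multiply by 546 repeatedly:
  546^2116=1549  546^2117=505  546^2118=1258  546^2119=688  546^2120=1368
  546^2121=1487  546^2122=962  546^2123=1260  546^2124=1780  546^2125=1871
  546^2126=1653  546^2127=1147  546^2128=2462  546^2129=3082  546^2130=1631
  546^2131=1611
Found 1611 at exponent 2131.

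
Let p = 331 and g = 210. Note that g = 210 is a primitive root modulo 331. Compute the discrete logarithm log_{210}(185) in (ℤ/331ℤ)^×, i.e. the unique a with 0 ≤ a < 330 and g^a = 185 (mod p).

85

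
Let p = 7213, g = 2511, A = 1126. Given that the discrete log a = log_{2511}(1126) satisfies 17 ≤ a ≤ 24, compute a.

24

Compute 2511^17 mod 7213 = 2981, then multiply by 2511 repeatedly:
  2511^17=2981  2511^18=5410  2511^19=2431  2511^20=2043  2511^21=1530
  2511^22=4514  2511^23=3031  2511^24=1126
Found 1126 at exponent 24.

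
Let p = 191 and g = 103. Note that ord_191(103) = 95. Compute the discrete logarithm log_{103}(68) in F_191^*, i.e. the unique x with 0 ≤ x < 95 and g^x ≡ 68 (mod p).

28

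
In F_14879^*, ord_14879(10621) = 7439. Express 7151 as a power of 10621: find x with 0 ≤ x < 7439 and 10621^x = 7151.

7232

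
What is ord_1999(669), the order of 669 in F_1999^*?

1998

The order of 669 must divide p − 1 = 1998 = 2 · 3^3 · 37.
Divisors: 1, 2, 3, 6, 9, 18, 27, 37, 54, 74, 111, 222, 333, 666, 999, 1998.
Check each in increasing order: 669^1 ≡ 669;  669^2 ≡ 1784;  669^3 ≡ 93;  669^6 ≡ 653;  669^9 ≡ 759;  669^18 ≡ 369;  669^27 ≡ 211;  669^37 ≡ 1277;  669^54 ≡ 543;  669^74 ≡ 1544;  669^111 ≡ 674;  669^222 ≡ 503;  669^333 ≡ 1191;  669^666 ≡ 1190;  669^999 ≡ 1998;  669^1998 ≡ 1.
Smallest exponent giving 1 is 1998.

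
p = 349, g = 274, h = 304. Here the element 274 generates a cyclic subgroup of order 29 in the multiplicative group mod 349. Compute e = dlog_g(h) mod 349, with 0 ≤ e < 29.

12

Successive powers of 274 modulo 349:
  274^0=1  274^1=274  274^2=41  274^3=66  274^4=285  274^5=263
  274^6=168  274^7=313  274^8=257  274^9=269  274^10=67  274^11=210
  274^12=304
So 274^12 ≡ 304 (mod 349), giving e = 12.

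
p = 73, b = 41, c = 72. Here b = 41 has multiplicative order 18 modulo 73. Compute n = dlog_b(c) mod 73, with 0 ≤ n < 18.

9

Successive powers of 41 modulo 73:
  41^0=1  41^1=41  41^2=2  41^3=9  41^4=4  41^5=18
  41^6=8  41^7=36  41^8=16  41^9=72
So 41^9 ≡ 72 (mod 73), giving n = 9.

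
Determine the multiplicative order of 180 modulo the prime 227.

The order of 180 must divide p − 1 = 226 = 2 · 113.
Divisors: 1, 2, 113, 226.
Check each in increasing order: 180^1 ≡ 180;  180^2 ≡ 166;  180^113 ≡ 226;  180^226 ≡ 1.
Smallest exponent giving 1 is 226.

226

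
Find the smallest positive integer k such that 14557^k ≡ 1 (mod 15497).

15496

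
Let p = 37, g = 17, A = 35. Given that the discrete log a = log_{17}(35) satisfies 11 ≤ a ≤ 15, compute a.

Compute 17^11 mod 37 = 32, then multiply by 17 repeatedly:
  17^11=32  17^12=26  17^13=35
Found 35 at exponent 13.

13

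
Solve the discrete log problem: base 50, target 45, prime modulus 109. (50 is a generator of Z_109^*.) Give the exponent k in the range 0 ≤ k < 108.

Baby-step giant-step with m = ceil(sqrt(108)) = 11.
Baby table (50^j mod 109 for j=0..10):
  0:1  1:50  2:102  3:86  4:49  5:52  6:93  7:72
  8:3  9:41  10:88
Giant step factor: 50^(-11) ≡ 30 (mod 109).
Scan 45·30^i mod 109 for i = 0, 1, …:
  i=0: 45   i=1: 42   i=2: 61   i=3: 86
Match at i=3, j=3: k = 3·11 + 3 = 36.

36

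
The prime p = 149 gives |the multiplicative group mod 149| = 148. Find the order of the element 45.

74

The order of 45 must divide p − 1 = 148 = 2^2 · 37.
Divisors: 1, 2, 4, 37, 74, 148.
Check each in increasing order: 45^1 ≡ 45;  45^2 ≡ 88;  45^4 ≡ 145;  45^37 ≡ 148;  45^74 ≡ 1.
Smallest exponent giving 1 is 74.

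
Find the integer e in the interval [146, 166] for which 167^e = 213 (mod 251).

147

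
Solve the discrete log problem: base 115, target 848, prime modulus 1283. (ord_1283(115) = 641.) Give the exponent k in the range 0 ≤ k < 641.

Baby-step giant-step with m = ceil(sqrt(641)) = 26.
Baby table (115^j mod 1283 for j=0..25):
  0:1  1:115  2:395  3:520  4:782  5:120  6:970  7:1212
  8:816  9:181  10:287  11:930  12:461  13:412  14:1192  15:1082
  16:1262  17:151  18:686  19:627  20:257  21:46  22:158  23:208
  24:826  25:48
Giant step factor: 115^(-26) ≡ 1035 (mod 1283).
Scan 848·1035^i mod 1283 for i = 0, 1, …:
  i=0: 848   i=1: 108   i=2: 159   i=3: 341
  i=4: 110   i=5: 946   i=6: 181
Match at i=6, j=9: k = 6·26 + 9 = 165.

165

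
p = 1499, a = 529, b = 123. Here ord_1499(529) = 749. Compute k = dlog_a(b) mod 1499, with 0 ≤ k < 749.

421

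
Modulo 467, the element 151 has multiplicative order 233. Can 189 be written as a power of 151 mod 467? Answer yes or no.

yes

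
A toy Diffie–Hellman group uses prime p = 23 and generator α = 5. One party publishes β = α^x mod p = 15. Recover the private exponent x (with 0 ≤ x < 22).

17

Successive powers of 5 modulo 23:
  5^0=1  5^1=5  5^2=2  5^3=10  5^4=4  5^5=20
  5^6=8  5^7=17  5^8=16  5^9=11  5^10=9  5^11=22
  5^12=18  5^13=21  5^14=13  5^15=19  5^16=3  5^17=15
So 5^17 ≡ 15 (mod 23), giving x = 17.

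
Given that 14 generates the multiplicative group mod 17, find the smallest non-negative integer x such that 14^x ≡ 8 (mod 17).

10

Successive powers of 14 modulo 17:
  14^0=1  14^1=14  14^2=9  14^3=7  14^4=13  14^5=12
  14^6=15  14^7=6  14^8=16  14^9=3  14^10=8
So 14^10 ≡ 8 (mod 17), giving x = 10.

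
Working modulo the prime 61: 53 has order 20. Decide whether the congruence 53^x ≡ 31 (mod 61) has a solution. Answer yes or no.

no

31 ∈ ⟨53⟩ iff 31^20 ≡ 1 (mod 61), since |⟨53⟩| = 20.
31^20 mod 61 = 13.
Since 13 ≠ 1, 31 does not lie in the subgroup.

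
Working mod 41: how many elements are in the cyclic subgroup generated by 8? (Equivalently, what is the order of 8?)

20

The order of 8 must divide p − 1 = 40 = 2^3 · 5.
Divisors: 1, 2, 4, 5, 8, 10, 20, 40.
Check each in increasing order: 8^1 ≡ 8;  8^2 ≡ 23;  8^4 ≡ 37;  8^5 ≡ 9;  8^8 ≡ 16;  8^10 ≡ 40;  8^20 ≡ 1.
Smallest exponent giving 1 is 20.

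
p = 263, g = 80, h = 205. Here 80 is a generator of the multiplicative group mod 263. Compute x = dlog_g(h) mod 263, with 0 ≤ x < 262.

146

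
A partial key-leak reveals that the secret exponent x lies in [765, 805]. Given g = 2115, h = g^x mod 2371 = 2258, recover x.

773

Compute 2115^765 mod 2371 = 224, then multiply by 2115 repeatedly:
  2115^765=224  2115^766=1931  2115^767=1203  2115^768=262  2115^769=1687
  2115^770=2021  2115^771=1873  2115^772=1825  2115^773=2258
Found 2258 at exponent 773.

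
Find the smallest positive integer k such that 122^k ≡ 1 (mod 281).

280

The order of 122 must divide p − 1 = 280 = 2^3 · 5 · 7.
Divisors: 1, 2, 4, 5, 7, 8, 10, 14, 20, 28, 35, 40, 56, 70, 140, 280.
Check each in increasing order: 122^1 ≡ 122;  122^2 ≡ 272;  122^4 ≡ 81;  122^5 ≡ 47;  122^7 ≡ 139;  122^8 ≡ 98;  122^10 ≡ 242;  122^14 ≡ 213;  122^20 ≡ 116;  122^28 ≡ 128;  122^35 ≡ 89;  122^40 ≡ 249;  122^56 ≡ 86;  122^70 ≡ 53;  122^140 ≡ 280;  122^280 ≡ 1.
Smallest exponent giving 1 is 280.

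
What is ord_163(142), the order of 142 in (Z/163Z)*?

54

The order of 142 must divide p − 1 = 162 = 2 · 3^4.
Divisors: 1, 2, 3, 6, 9, 18, 27, 54, 81, 162.
Check each in increasing order: 142^1 ≡ 142;  142^2 ≡ 115;  142^3 ≡ 30;  142^6 ≡ 85;  142^9 ≡ 105;  142^18 ≡ 104;  142^27 ≡ 162;  142^54 ≡ 1.
Smallest exponent giving 1 is 54.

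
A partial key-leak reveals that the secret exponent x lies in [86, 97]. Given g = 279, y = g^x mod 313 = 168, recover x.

91

Compute 279^86 mod 313 = 247, then multiply by 279 repeatedly:
  279^86=247  279^87=53  279^88=76  279^89=233  279^90=216
  279^91=168
Found 168 at exponent 91.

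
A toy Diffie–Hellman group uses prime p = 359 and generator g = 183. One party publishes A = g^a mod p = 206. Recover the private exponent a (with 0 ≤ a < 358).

27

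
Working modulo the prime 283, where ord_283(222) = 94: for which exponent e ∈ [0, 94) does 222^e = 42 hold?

2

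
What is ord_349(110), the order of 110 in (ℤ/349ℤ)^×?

The order of 110 must divide p − 1 = 348 = 2^2 · 3 · 29.
Divisors: 1, 2, 3, 4, 6, 12, 29, 58, 87, 116, 174, 348.
Check each in increasing order: 110^1 ≡ 110;  110^2 ≡ 234;  110^3 ≡ 263;  110^4 ≡ 312;  110^6 ≡ 67;  110^12 ≡ 301;  110^29 ≡ 1.
Smallest exponent giving 1 is 29.

29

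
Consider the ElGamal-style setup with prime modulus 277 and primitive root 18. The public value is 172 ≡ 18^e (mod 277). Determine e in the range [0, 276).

7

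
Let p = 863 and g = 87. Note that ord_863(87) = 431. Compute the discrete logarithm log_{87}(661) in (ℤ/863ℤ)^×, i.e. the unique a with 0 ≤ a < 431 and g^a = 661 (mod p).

97

Baby-step giant-step with m = ceil(sqrt(431)) = 21.
Baby table (87^j mod 863 for j=0..20):
  0:1  1:87  2:665  3:34  4:369  5:172  6:293  7:464
  8:670  9:469  10:242  11:342  12:412  13:461  14:409  15:200
  16:140  17:98  18:759  19:445  20:743
Giant step factor: 87^(-21) ≡ 113 (mod 863).
Scan 661·113^i mod 863 for i = 0, 1, …:
  i=0: 661   i=1: 475   i=2: 169   i=3: 111
  i=4: 461
Match at i=4, j=13: a = 4·21 + 13 = 97.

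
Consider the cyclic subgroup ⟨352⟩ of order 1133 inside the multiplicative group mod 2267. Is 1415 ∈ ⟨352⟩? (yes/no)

1415 ∈ ⟨352⟩ iff 1415^1133 ≡ 1 (mod 2267), since |⟨352⟩| = 1133.
1415^1133 mod 2267 = 2266.
Since 2266 ≠ 1, 1415 does not lie in the subgroup.

no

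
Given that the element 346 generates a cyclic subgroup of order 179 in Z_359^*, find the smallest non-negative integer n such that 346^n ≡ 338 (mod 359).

138

Baby-step giant-step with m = ceil(sqrt(179)) = 14.
Baby table (346^j mod 359 for j=0..13):
  0:1  1:346  2:169  3:316  4:200  5:272  6:54  7:16
  8:151  9:191  10:30  11:328  12:44  13:146
Giant step factor: 346^(-14) ≡ 237 (mod 359).
Scan 338·237^i mod 359 for i = 0, 1, …:
  i=0: 338   i=1: 49   i=2: 125   i=3: 187
  i=4: 162   i=5: 340   i=6: 164   i=7: 96
  i=8: 135   i=9: 44
Match at i=9, j=12: n = 9·14 + 12 = 138.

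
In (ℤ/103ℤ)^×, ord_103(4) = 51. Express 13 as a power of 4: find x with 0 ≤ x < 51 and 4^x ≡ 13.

Successive powers of 4 modulo 103:
  4^0=1  4^1=4  4^2=16  4^3=64  4^4=50  4^5=97
  4^6=79  4^7=7  4^8=28  4^9=9  4^10=36  4^11=41
  4^12=61  4^13=38  4^14=49  4^15=93  4^16=63  4^17=46
  4^18=81  4^19=15  4^20=60  4^21=34  4^22=33  4^23=29
  4^24=13
So 4^24 ≡ 13 (mod 103), giving x = 24.

24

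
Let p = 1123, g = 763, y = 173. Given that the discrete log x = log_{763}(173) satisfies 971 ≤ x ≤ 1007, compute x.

Compute 763^971 mod 1123 = 869, then multiply by 763 repeatedly:
  763^971=869  763^972=477  763^973=99  763^974=296  763^975=125
  763^976=1043  763^977=725  763^978=659  763^979=836  763^980=4
  763^981=806  763^982=697  763^983=632  763^984=449  763^985=72
  763^986=1032  763^987=193  763^988=146  763^989=221  763^990=173
Found 173 at exponent 990.

990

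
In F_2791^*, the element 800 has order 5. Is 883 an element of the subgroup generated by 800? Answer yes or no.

no

⟨800⟩ has order 5; its elements mod 2791 are {1, 800, 861, 1706, 2214}.
883 is not in this set.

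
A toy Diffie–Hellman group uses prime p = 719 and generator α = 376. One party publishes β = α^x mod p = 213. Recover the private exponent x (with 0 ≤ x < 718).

159

Baby-step giant-step with m = ceil(sqrt(718)) = 27.
Baby table (376^j mod 719 for j=0..26):
  0:1  1:376  2:452  3:268  4:108  5:344  6:643  7:184
  8:160  9:483  10:420  11:459  12:24  13:396  14:63  15:680
  16:435  17:347  18:333  19:102  20:245  21:88  22:14  23:231
  24:576  25:157  26:74
Giant step factor: 376^(-27) ≡ 497 (mod 719).
Scan 213·497^i mod 719 for i = 0, 1, …:
  i=0: 213   i=1: 168   i=2: 92   i=3: 427
  i=4: 114   i=5: 576
Match at i=5, j=24: x = 5·27 + 24 = 159.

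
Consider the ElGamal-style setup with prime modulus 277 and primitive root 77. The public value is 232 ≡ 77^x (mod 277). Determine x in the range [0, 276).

Baby-step giant-step with m = ceil(sqrt(276)) = 17.
Baby table (77^j mod 277 for j=0..16):
  0:1  1:77  2:112  3:37  4:79  5:266  6:261  7:153
  8:147  9:239  10:121  11:176  12:256  13:45  14:141  15:54
  16:3
Giant step factor: 77^(-17) ≡ 6 (mod 277).
Scan 232·6^i mod 277 for i = 0, 1, …:
  i=0: 232   i=1: 7   i=2: 42   i=3: 252
  i=4: 127   i=5: 208   i=6: 140   i=7: 9
  i=8: 54
Match at i=8, j=15: x = 8·17 + 15 = 151.

151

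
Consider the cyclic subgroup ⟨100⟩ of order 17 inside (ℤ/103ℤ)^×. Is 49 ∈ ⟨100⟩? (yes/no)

no

⟨100⟩ has order 17; its elements mod 103 are {1, 8, 9, 13, 14, 23, 30, 34, 61, 64, 66, 72, 76, 79, 81, 93, 100}.
49 is not in this set.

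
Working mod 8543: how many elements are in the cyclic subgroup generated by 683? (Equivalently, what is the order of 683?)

The order of 683 must divide p − 1 = 8542 = 2 · 4271.
Divisors: 1, 2, 4271, 8542.
Check each in increasing order: 683^1 ≡ 683;  683^2 ≡ 5167;  683^4271 ≡ 8542;  683^8542 ≡ 1.
Smallest exponent giving 1 is 8542.

8542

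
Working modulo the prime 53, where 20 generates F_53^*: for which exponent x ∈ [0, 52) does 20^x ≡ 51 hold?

Baby-step giant-step with m = ceil(sqrt(52)) = 8.
Baby table (20^j mod 53 for j=0..7):
  0:1  1:20  2:29  3:50  4:46  5:19  6:9  7:21
Giant step factor: 20^(-8) ≡ 13 (mod 53).
Scan 51·13^i mod 53 for i = 0, 1, …:
  i=0: 51   i=1: 27   i=2: 33   i=3: 5
  i=4: 12   i=5: 50
Match at i=5, j=3: x = 5·8 + 3 = 43.

43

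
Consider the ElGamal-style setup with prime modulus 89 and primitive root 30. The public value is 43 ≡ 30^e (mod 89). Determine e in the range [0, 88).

Baby-step giant-step with m = ceil(sqrt(88)) = 10.
Baby table (30^j mod 89 for j=0..9):
  0:1  1:30  2:10  3:33  4:11  5:63  6:21  7:7
  8:32  9:70
Giant step factor: 30^(-10) ≡ 42 (mod 89).
Scan 43·42^i mod 89 for i = 0, 1, …:
  i=0: 43   i=1: 26   i=2: 24   i=3: 29
  i=4: 61   i=5: 70
Match at i=5, j=9: e = 5·10 + 9 = 59.

59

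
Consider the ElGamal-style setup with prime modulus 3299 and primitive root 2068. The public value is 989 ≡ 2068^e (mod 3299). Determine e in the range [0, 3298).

179

Baby-step giant-step with m = ceil(sqrt(3298)) = 58.
Baby table (2068^j mod 3299 for j=0..57):
  0:1  1:2068  2:1120  3:262  4:780  5:3128  6:2664  7:3121
  8:1384  9:1879  10:2849  11:3017  12:747  13:864  14:1993  15:1073
  16:2036  17:924  18:711  19:2293  20:1261  21:1538  22:348  23:482
  24:478  25:2103  26:922  27:3173  28:53  29:737  30:3277  31:690
  32:1752  33:834  34:2634  35:463  36:774  37:617  38:2542  39:1549
  40:3  41:2905  42:61  43:786  44:2340  45:2786  46:1394  47:2765
  48:853  49:2338  50:1949  51:2453  52:2241  53:2592  54:2680  55:3219
  56:2809  57:2772
Giant step factor: 2068^(-58) ≡ 2238 (mod 3299).
Scan 989·2238^i mod 3299 for i = 0, 1, …:
  i=0: 989   i=1: 3052   i=2: 1446   i=3: 3128
Match at i=3, j=5: e = 3·58 + 5 = 179.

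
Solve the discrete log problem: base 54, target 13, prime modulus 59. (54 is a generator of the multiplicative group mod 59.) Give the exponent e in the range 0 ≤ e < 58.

51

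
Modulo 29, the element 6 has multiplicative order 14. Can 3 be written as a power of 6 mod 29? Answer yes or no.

no

3 ∈ ⟨6⟩ iff 3^14 ≡ 1 (mod 29), since |⟨6⟩| = 14.
3^14 mod 29 = 28.
Since 28 ≠ 1, 3 does not lie in the subgroup.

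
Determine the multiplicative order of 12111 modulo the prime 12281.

12280

The order of 12111 must divide p − 1 = 12280 = 2^3 · 5 · 307.
Divisors: 1, 2, 4, 5, 8, 10, 20, 40, 307, 614, 1228, 1535, 2456, 3070, 6140, 12280.
Check each in increasing order: 12111^1 ≡ 12111;  12111^2 ≡ 4338;  12111^4 ≡ 3752;  12111^5 ≡ 772;  12111^8 ≡ 3478;  12111^10 ≡ 6496;  12111^20 ≡ 500;  12111^40 ≡ 4380;  12111^307 ≡ 10881;  12111^614 ≡ 7321;  12111^1228 ≡ 2757;  12111^1535 ≡ 8715;  12111^2456 ≡ 11391;  12111^3070 ≡ 5521;  12111^6140 ≡ 12280;  12111^12280 ≡ 1.
Smallest exponent giving 1 is 12280.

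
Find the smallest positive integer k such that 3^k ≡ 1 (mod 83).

The order of 3 must divide p − 1 = 82 = 2 · 41.
Divisors: 1, 2, 41, 82.
Check each in increasing order: 3^1 ≡ 3;  3^2 ≡ 9;  3^41 ≡ 1.
Smallest exponent giving 1 is 41.

41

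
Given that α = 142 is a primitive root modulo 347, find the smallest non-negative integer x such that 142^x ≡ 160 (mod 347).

56

Baby-step giant-step with m = ceil(sqrt(346)) = 19.
Baby table (142^j mod 347 for j=0..18):
  0:1  1:142  2:38  3:191  4:56  5:318  6:46  7:286
  8:13  9:111  10:147  11:54  12:34  13:317  14:251  15:248
  16:169  17:55  18:176
Giant step factor: 142^(-19) ≡ 217 (mod 347).
Scan 160·217^i mod 347 for i = 0, 1, …:
  i=0: 160   i=1: 20   i=2: 176
Match at i=2, j=18: x = 2·19 + 18 = 56.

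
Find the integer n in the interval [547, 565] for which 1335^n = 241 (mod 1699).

552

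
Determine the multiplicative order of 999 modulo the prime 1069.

89

The order of 999 must divide p − 1 = 1068 = 2^2 · 3 · 89.
Divisors: 1, 2, 3, 4, 6, 12, 89, 178, 267, 356, 534, 1068.
Check each in increasing order: 999^1 ≡ 999;  999^2 ≡ 624;  999^3 ≡ 149;  999^4 ≡ 260;  999^6 ≡ 821;  999^12 ≡ 571;  999^89 ≡ 1.
Smallest exponent giving 1 is 89.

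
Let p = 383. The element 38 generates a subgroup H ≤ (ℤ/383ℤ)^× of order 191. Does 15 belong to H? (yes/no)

no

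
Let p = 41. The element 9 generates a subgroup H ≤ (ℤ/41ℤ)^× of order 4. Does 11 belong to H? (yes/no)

no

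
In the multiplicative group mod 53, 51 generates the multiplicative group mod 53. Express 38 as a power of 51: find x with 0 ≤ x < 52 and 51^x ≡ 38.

38

Baby-step giant-step with m = ceil(sqrt(52)) = 8.
Baby table (51^j mod 53 for j=0..7):
  0:1  1:51  2:4  3:45  4:16  5:21  6:11  7:31
Giant step factor: 51^(-8) ≡ 47 (mod 53).
Scan 38·47^i mod 53 for i = 0, 1, …:
  i=0: 38   i=1: 37   i=2: 43   i=3: 7
  i=4: 11
Match at i=4, j=6: x = 4·8 + 6 = 38.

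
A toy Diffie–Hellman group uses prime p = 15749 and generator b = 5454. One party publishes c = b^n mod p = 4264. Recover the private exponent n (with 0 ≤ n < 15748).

15148

Baby-step giant-step with m = ceil(sqrt(15748)) = 126.
Baby table (5454^j mod 15749 for j=0..125):
  0:1  1:5454  2:12004  3:1223  4:8415  5:2824  6:15323  7:7448
  8:4721  9:14468  10:5982  11:9649  12:8237  13:8450  14:4726  15:10240
  16:3006  17:15  18:3065  19:6821  20:2596  21:233  22:10862  23:9359
  24:1477  25:7819  26:12283  27:10985  28:2994  29:13312  30:758  31:7894
  32:11859  33:13592  34:225  35:14477  36:7821  37:7442  38:3495  39:5440
  40:14393  41:6406  42:7042  43:11006  44:7285  45:13412  46:10692  47:11370
  48:8167  49:4646  50:14892  51:3375  52:12418  53:7072  54:1387  55:5178
  56:2855  57:11158  58:1596  59:11136  60:7600  61:14781  62:12192  63:2890
  64:13060  65:12262  66:6694  67:2894  68:3378  69:13031  70:11586  71:5056
  72:14674  73:11327  74:9880  75:8191  76:9550  77:3757  78:1229  79:9641
  80:11852  81:6912  82:10691  83:5916  84:11912  85:3423  86:6477  87:551
  88:12844  89:15373  90:12415  91:6459  92:12622  93:1509  94:9108  95:2686
  96:2874  97:4541  98:9186  99:2875  100:9995  101:5441  102:4098  103:2661
  104:8265  105:3672  106:10109  107:12986  108:2391  109:342  110:6886  111:10628
  112:8792  113:11612  114:5119  115:11798  116:11627  117:8184  118:2870  119:14223
  120:8417  121:13732  122:7833  123:9894  124:5802  125:4367
Giant step factor: 5454^(-126) ≡ 11055 (mod 15749).
Scan 4264·11055^i mod 15749 for i = 0, 1, …:
  i=0: 4264   i=1: 1763   i=2: 8452   i=3: 13792
  i=4: 4491   i=5: 7157   i=6: 13408   i=7: 11601
  i=8: 4948   i=9: 3863     …   i=119: 3945
  i=120: 2994
Match at i=120, j=28: n = 120·126 + 28 = 15148.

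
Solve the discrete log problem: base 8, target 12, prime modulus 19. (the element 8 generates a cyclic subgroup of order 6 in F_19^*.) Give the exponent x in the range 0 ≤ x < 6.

5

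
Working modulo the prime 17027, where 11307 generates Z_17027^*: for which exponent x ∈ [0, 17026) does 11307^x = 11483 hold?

Baby-step giant-step with m = ceil(sqrt(17026)) = 131.
Baby table (11307^j mod 17027 for j=0..130):
  0:1  1:11307  2:9533  3:8721  4:4990  5:11479  6:13259  7:13805
  8:6626  9:1382  10:12515  11:12735  12:14333  13:245  14:11841  15:2886
  16:8270  17:13633  18:2900  19:13325  20:10879  21:5805  22:15077  23:1315
  24:4134  25:4023  26:8944  27:6455  28:8963  29:16964  30:2793  31:12393
  32:12468  33:9143  34:8984  35:16033  36:15689  37:8237  38:15096  39:11824
  40:14991  41:16479  42:1592  43:3205  44:5479  45:6827  46:9498  47:4597
  48:11875  49:12730  50:8879  51:3661  52:2290  53:11990  54:1956  55:15446
  56:1983  57:14249  58:3969  59:11338  60:2483  61:14785  62:2909  63:12926
  64:11541  65:16186  66:8906  67:2464  68:4276  69:9079  70:470  71:1866
  72:2409  73:12390  74:12601  75:14598  76:16875  77:1063  78:15306  79:2514
  80:7735  81:8973  82:10845  83:12988  84:14468  85:11287  86:4744  87:5358
  88:840  89:13841  90:5030  91:4030  92:2958  93:5078  94:1902  95:813
  96:15038  97:3044  98:6941  99:4444  100:1631  101:1476  102:2672  103:6406
  104:16811  105:9576  106:1139  107:6261  108:11888  109:6478  110:13619  111:14872
  112:16079  113:7974  114:4053  115:7614  116:2986  117:15188  118:13421  119:6623
  120:1515  121:943  122:3599  123:16390  124:16889  125:6118  126:12552  127:5419
  128:9487  129:16436  130:9174
Giant step factor: 11307^(-131) ≡ 3055 (mod 17027).
Scan 11483·3055^i mod 17027 for i = 0, 1, …:
  i=0: 11483   i=1: 4945   i=2: 4026   i=3: 5936
  i=4: 725   i=5: 1365   i=6: 15487   i=7: 11779
  i=8: 6794   i=9: 16784     …   i=114: 16147
  i=115: 1866
Match at i=115, j=71: x = 115·131 + 71 = 15136.

15136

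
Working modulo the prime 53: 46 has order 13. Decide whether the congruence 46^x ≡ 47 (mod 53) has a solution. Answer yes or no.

yes

47 ∈ ⟨46⟩ iff 47^13 ≡ 1 (mod 53), since |⟨46⟩| = 13.
47^13 mod 53 = 1.
Since 1 = 1, 47 lies in the subgroup.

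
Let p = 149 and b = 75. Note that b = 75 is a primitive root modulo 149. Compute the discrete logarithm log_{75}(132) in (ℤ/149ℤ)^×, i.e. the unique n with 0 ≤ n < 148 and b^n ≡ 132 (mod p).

Baby-step giant-step with m = ceil(sqrt(148)) = 13.
Baby table (75^j mod 149 for j=0..12):
  0:1  1:75  2:112  3:56  4:28  5:14  6:7  7:78
  8:39  9:94  10:47  11:98  12:49
Giant step factor: 75^(-13) ≡ 146 (mod 149).
Scan 132·146^i mod 149 for i = 0, 1, …:
  i=0: 132   i=1: 51   i=2: 145   i=3: 12
  i=4: 113   i=5: 108   i=6: 123   i=7: 78
Match at i=7, j=7: n = 7·13 + 7 = 98.

98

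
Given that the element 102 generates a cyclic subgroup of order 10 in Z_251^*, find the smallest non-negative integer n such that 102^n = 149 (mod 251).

6

Successive powers of 102 modulo 251:
  102^0=1  102^1=102  102^2=113  102^3=231  102^4=219  102^5=250
  102^6=149
So 102^6 ≡ 149 (mod 251), giving n = 6.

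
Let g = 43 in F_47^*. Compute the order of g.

46

The order of 43 must divide p − 1 = 46 = 2 · 23.
Divisors: 1, 2, 23, 46.
Check each in increasing order: 43^1 ≡ 43;  43^2 ≡ 16;  43^23 ≡ 46;  43^46 ≡ 1.
Smallest exponent giving 1 is 46.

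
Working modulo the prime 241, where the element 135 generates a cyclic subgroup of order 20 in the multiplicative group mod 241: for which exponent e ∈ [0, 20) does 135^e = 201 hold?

17

Successive powers of 135 modulo 241:
  135^0=1  135^1=135  135^2=150  135^3=6  135^4=87  135^5=177
  135^6=36  135^7=40  135^8=98  135^9=216  135^10=240  135^11=106
  135^12=91  135^13=235  135^14=154  135^15=64  135^16=205  135^17=201
So 135^17 ≡ 201 (mod 241), giving e = 17.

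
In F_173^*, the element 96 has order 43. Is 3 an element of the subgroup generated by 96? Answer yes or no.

3 ∈ ⟨96⟩ iff 3^43 ≡ 1 (mod 173), since |⟨96⟩| = 43.
3^43 mod 173 = 93.
Since 93 ≠ 1, 3 does not lie in the subgroup.

no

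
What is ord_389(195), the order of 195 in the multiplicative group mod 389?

388

The order of 195 must divide p − 1 = 388 = 2^2 · 97.
Divisors: 1, 2, 4, 97, 194, 388.
Check each in increasing order: 195^1 ≡ 195;  195^2 ≡ 292;  195^4 ≡ 73;  195^97 ≡ 274;  195^194 ≡ 388;  195^388 ≡ 1.
Smallest exponent giving 1 is 388.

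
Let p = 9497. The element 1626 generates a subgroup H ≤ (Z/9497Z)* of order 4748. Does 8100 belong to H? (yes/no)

yes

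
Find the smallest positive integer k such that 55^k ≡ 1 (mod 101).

100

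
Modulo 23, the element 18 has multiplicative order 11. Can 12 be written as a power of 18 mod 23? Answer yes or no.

yes

⟨18⟩ has order 11; its elements mod 23 are {1, 2, 3, 4, 6, 8, 9, 12, 13, 16, 18}.
12 is in this set.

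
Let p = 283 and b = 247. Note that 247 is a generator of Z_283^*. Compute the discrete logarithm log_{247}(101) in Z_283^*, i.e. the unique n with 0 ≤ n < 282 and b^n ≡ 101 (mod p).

200

Baby-step giant-step with m = ceil(sqrt(282)) = 17.
Baby table (247^j mod 283 for j=0..16):
  0:1  1:247  2:164  3:39  4:11  5:170  6:106  7:146
  8:121  9:172  10:34  11:191  12:199  13:194  14:91  15:120
  16:208
Giant step factor: 247^(-17) ≡ 37 (mod 283).
Scan 101·37^i mod 283 for i = 0, 1, …:
  i=0: 101   i=1: 58   i=2: 165   i=3: 162
  i=4: 51   i=5: 189   i=6: 201   i=7: 79
  i=8: 93   i=9: 45   i=10: 250   i=11: 194
Match at i=11, j=13: n = 11·17 + 13 = 200.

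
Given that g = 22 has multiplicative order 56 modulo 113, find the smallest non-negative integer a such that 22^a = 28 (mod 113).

16

Baby-step giant-step with m = ceil(sqrt(56)) = 8.
Baby table (22^j mod 113 for j=0..7):
  0:1  1:22  2:32  3:26  4:7  5:41  6:111  7:69
Giant step factor: 22^(-8) ≡ 30 (mod 113).
Scan 28·30^i mod 113 for i = 0, 1, …:
  i=0: 28   i=1: 49   i=2: 1
Match at i=2, j=0: a = 2·8 + 0 = 16.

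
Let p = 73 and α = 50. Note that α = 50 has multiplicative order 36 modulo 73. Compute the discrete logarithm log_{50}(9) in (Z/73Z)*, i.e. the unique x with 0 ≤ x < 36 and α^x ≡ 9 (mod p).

Successive powers of 50 modulo 73:
  50^0=1  50^1=50  50^2=18  50^3=24  50^4=32  50^5=67
  50^6=65  50^7=38  50^8=2  50^9=27  50^10=36  50^11=48
  50^12=64  50^13=61  50^14=57  50^15=3  50^16=4  50^17=54
  50^18=72  50^19=23  50^20=55  50^21=49  50^22=41  50^23=6
  50^24=8  50^25=35  50^26=71  50^27=46  50^28=37  50^29=25
  50^30=9
So 50^30 ≡ 9 (mod 73), giving x = 30.

30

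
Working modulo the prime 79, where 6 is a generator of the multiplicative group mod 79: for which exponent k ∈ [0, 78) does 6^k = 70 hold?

55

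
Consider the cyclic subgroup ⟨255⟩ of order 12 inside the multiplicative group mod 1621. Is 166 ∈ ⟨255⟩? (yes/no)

yes

166 ∈ ⟨255⟩ iff 166^12 ≡ 1 (mod 1621), since |⟨255⟩| = 12.
166^12 mod 1621 = 1.
Since 1 = 1, 166 lies in the subgroup.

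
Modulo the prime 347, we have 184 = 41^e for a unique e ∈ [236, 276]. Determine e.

276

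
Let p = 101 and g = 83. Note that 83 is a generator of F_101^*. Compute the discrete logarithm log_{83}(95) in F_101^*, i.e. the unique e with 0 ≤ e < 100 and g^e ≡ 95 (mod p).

Baby-step giant-step with m = ceil(sqrt(100)) = 10.
Baby table (83^j mod 101 for j=0..9):
  0:1  1:83  2:21  3:26  4:37  5:41  6:70  7:53
  8:56  9:2
Giant step factor: 83^(-10) ≡ 14 (mod 101).
Scan 95·14^i mod 101 for i = 0, 1, …:
  i=0: 95   i=1: 17   i=2: 36   i=3: 100
  i=4: 87   i=5: 6   i=6: 84   i=7: 65
  i=8: 1
Match at i=8, j=0: e = 8·10 + 0 = 80.

80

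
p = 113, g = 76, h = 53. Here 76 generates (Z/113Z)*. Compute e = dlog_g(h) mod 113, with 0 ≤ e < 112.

76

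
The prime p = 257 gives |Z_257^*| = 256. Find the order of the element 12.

256

The order of 12 must divide p − 1 = 256 = 2^8.
Divisors: 1, 2, 4, 8, 16, 32, 64, 128, 256.
Check each in increasing order: 12^1 ≡ 12;  12^2 ≡ 144;  12^4 ≡ 176;  12^8 ≡ 136;  12^16 ≡ 249;  12^32 ≡ 64;  12^64 ≡ 241;  12^128 ≡ 256;  12^256 ≡ 1.
Smallest exponent giving 1 is 256.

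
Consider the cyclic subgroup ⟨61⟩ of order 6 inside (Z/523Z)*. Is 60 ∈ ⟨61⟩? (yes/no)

yes

60 ∈ ⟨61⟩ iff 60^6 ≡ 1 (mod 523), since |⟨61⟩| = 6.
60^6 mod 523 = 1.
Since 1 = 1, 60 lies in the subgroup.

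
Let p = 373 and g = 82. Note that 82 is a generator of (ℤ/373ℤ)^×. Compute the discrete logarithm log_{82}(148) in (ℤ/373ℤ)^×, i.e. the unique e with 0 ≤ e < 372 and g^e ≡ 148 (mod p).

Baby-step giant-step with m = ceil(sqrt(372)) = 20.
Baby table (82^j mod 373 for j=0..19):
  0:1  1:82  2:10  3:74  4:100  5:367  6:254  7:313
  8:302  9:146  10:36  11:341  12:360  13:53  14:243  15:157
  16:192  17:78  18:55  19:34
Giant step factor: 82^(-20) ≡ 314 (mod 373).
Scan 148·314^i mod 373 for i = 0, 1, …:
  i=0: 148   i=1: 220   i=2: 75   i=3: 51
  i=4: 348   i=5: 356   i=6: 257   i=7: 130
  i=8: 163   i=9: 81     …   i=16: 177
  i=17: 1
Match at i=17, j=0: e = 17·20 + 0 = 340.

340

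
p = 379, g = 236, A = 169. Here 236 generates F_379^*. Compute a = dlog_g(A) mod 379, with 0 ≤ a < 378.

310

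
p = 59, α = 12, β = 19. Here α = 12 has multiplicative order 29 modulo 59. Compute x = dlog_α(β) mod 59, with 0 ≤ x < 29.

Successive powers of 12 modulo 59:
  12^0=1  12^1=12  12^2=26  12^3=17  12^4=27  12^5=29
  12^6=53  12^7=46  12^8=21  12^9=16  12^10=15  12^11=3
  12^12=36  12^13=19
So 12^13 ≡ 19 (mod 59), giving x = 13.

13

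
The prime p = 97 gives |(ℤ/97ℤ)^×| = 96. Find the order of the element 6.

The order of 6 must divide p − 1 = 96 = 2^5 · 3.
Divisors: 1, 2, 3, 4, 6, 8, 12, 16, 24, 32, 48, 96.
Check each in increasing order: 6^1 ≡ 6;  6^2 ≡ 36;  6^3 ≡ 22;  6^4 ≡ 35;  6^6 ≡ 96;  6^8 ≡ 61;  6^12 ≡ 1.
Smallest exponent giving 1 is 12.

12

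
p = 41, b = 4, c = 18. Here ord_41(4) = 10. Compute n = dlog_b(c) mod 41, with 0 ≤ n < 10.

8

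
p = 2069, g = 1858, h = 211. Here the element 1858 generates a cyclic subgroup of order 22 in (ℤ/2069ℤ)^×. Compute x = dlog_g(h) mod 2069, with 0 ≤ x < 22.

Successive powers of 1858 modulo 2069:
  1858^0=1  1858^1=1858  1858^2=1072  1858^3=1398  1858^4=889  1858^5=700
  1858^6=1268  1858^7=1422  1858^8=2032  1858^9=1600  1858^10=1716  1858^11=2068
  1858^12=211
So 1858^12 ≡ 211 (mod 2069), giving x = 12.

12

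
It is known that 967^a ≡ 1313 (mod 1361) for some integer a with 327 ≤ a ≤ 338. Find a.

335

Compute 967^327 mod 1361 = 201, then multiply by 967 repeatedly:
  967^327=201  967^328=1105  967^329=150  967^330=784  967^331=51
  967^332=321  967^333=99  967^334=463  967^335=1313
Found 1313 at exponent 335.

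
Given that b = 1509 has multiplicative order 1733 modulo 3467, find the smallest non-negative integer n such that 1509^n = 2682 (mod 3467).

1087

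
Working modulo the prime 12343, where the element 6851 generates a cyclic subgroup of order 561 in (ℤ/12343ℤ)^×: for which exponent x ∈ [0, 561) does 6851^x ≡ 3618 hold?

26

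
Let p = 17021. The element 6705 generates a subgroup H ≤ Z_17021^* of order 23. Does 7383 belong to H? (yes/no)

yes

7383 ∈ ⟨6705⟩ iff 7383^23 ≡ 1 (mod 17021), since |⟨6705⟩| = 23.
7383^23 mod 17021 = 1.
Since 1 = 1, 7383 lies in the subgroup.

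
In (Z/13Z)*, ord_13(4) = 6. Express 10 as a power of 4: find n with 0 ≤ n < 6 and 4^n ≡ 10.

5

Successive powers of 4 modulo 13:
  4^0=1  4^1=4  4^2=3  4^3=12  4^4=9  4^5=10
So 4^5 ≡ 10 (mod 13), giving n = 5.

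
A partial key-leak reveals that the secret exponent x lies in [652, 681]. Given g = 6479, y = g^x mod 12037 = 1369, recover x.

668

Compute 6479^652 mod 12037 = 9957, then multiply by 6479 repeatedly:
  6479^652=9957  6479^653=5120  6479^654=10545  6479^655=11080  6479^656=10689
  6479^657=5170  6479^658=9496  6479^659=3477  6479^660=6256  6479^661=4045
  6479^662=3006  6479^663=8  6479^664=3684  6479^665=11302  6479^666=4587
  6479^667=11857  6479^668=1369
Found 1369 at exponent 668.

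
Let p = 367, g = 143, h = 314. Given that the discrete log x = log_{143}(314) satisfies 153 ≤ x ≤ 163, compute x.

Compute 143^153 mod 367 = 232, then multiply by 143 repeatedly:
  143^153=232  143^154=146  143^155=326  143^156=9  143^157=186
  143^158=174  143^159=293  143^160=61  143^161=282  143^162=323
  143^163=314
Found 314 at exponent 163.

163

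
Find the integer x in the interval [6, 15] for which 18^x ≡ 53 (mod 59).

14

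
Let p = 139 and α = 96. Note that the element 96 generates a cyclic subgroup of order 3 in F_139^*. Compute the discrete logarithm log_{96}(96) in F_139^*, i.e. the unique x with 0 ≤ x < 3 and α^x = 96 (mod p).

1

Successive powers of 96 modulo 139:
  96^0=1  96^1=96
So 96^1 ≡ 96 (mod 139), giving x = 1.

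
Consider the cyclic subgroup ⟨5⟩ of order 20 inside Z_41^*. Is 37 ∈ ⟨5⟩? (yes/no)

37 ∈ ⟨5⟩ iff 37^20 ≡ 1 (mod 41), since |⟨5⟩| = 20.
37^20 mod 41 = 1.
Since 1 = 1, 37 lies in the subgroup.

yes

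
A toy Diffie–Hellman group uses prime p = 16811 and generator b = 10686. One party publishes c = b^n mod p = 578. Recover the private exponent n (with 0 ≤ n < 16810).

Baby-step giant-step with m = ceil(sqrt(16810)) = 130.
Baby table (10686^j mod 16811 for j=0..129):
  0:1  1:10686  2:10284  3:1317  4:2655  5:11173  6:2956  7:16758
  8:5216  9:9711  10:14254  11:10584  12:13027  13:11442  14:2809  15:9339
  16:6458  17:1033  18:10622  19:15631  20:15581  21:2422  22:9363  23:10757
  24:12495  25:8608  26:12107  27:14757  28:6122  29:8091  30:1453  31:10205
  32:14484  33:13958  34:7996  35:11754  36:8263  37:7046  38:13898  39:5654
  40:16721  41:13298  42:15856  43:15958  44:13215  45:3090  46:2936  47:4770
  48:1268  49:182  50:11587  51:5667  52:4340  53:12502  54:16166  55:40
  56:7165  57:7896  58:2247  59:5334  60:9834  61:563  62:14691  63:6908
  64:1787  65:15397  66:3085  67:16750  68:3783  69:11494  70:3718  71:6155
  72:7698  73:4605  74:3233  75:1233  76:12825  77:4678  78:10005  79:12281
  80:8100  81:13572  82:1895  83:9526  84:4231  85:7687  86:4736  87:7786
  88:3557  89:431  90:16263  91:11111  92:12864  93:1157  94:7617  95:13211
  96:10779  97:12233  98:16313  99:7459  100:5923  101:16574  102:5879  103:287
  104:7280  105:9583  106:8137  107:5490  108:12561  109:7822  110:1600  111:813
  112:13242  113:5825  114:11628  115:6707  116:5709  117:16066  118:7344  119:4236
  120:10684  121:5723  122:14371  123:21  124:5863  125:14232  126:10846  127:5322
  128:16090  129:11643
Giant step factor: 10686^(-130) ≡ 11449 (mod 16811).
Scan 578·11449^i mod 16811 for i = 0, 1, …:
  i=0: 578   i=1: 10799   i=2: 9657   i=3: 13857
  i=4: 3386   i=5: 148   i=6: 13352   i=7: 4625
  i=8: 13786   i=9: 14246     …   i=14: 1670
  i=15: 5723
Match at i=15, j=121: n = 15·130 + 121 = 2071.

2071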